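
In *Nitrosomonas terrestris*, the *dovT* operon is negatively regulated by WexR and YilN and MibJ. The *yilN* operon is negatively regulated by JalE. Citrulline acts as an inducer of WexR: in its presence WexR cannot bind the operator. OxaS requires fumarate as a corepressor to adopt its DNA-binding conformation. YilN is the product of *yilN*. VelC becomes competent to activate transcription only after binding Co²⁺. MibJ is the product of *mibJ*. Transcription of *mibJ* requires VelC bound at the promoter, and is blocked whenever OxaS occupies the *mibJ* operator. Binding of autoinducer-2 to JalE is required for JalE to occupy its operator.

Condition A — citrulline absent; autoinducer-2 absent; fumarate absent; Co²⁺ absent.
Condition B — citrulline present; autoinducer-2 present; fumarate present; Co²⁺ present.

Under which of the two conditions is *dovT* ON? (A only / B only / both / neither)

Condition A:
Citrulline is absent, so WexR is active.
Autoinducer-2 is absent, so JalE is inactive.
With no repressor bound, *yilN* is transcribed.
So YilN is produced and active.
Fumarate is absent, so OxaS is inactive.
Co²⁺ is absent, so VelC is inactive.
Required activator VelC is absent, so *mibJ* is not transcribed.
So MibJ is not produced.
With repressor WexR bound, *dovT* is not transcribed.
→ *dovT* is OFF in A.
Condition B:
Citrulline is present, so WexR is inactive.
Autoinducer-2 is present, so JalE is active.
With repressor JalE bound, *yilN* is not transcribed.
So YilN is not produced.
Fumarate is present, so OxaS is active.
Co²⁺ is present, so VelC is active.
With repressor OxaS bound, *mibJ* is not transcribed.
So MibJ is not produced.
With no repressor bound, *dovT* is transcribed.
→ *dovT* is ON in B.

B only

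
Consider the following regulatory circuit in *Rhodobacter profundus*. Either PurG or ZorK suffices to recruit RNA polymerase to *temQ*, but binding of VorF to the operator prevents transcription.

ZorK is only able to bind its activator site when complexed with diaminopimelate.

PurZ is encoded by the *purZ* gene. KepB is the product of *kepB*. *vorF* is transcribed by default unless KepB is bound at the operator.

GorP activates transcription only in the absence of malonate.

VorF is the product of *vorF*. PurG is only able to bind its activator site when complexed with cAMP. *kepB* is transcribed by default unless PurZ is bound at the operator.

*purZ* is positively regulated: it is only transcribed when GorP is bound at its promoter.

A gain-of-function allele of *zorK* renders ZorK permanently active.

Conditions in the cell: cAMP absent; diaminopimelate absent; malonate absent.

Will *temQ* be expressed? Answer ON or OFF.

Malonate is absent, so GorP is active.
No repressor is bound and GorP is active, so *purZ* is transcribed.
So PurZ is produced and active.
With repressor PurZ bound, *kepB* is not transcribed.
So KepB is not produced.
With no repressor bound, *vorF* is transcribed.
So VorF is produced and active.
cAMP is absent, so PurG is inactive.
ZorK is constitutively active in this strain.
With repressor VorF bound, *temQ* is not transcribed.

OFF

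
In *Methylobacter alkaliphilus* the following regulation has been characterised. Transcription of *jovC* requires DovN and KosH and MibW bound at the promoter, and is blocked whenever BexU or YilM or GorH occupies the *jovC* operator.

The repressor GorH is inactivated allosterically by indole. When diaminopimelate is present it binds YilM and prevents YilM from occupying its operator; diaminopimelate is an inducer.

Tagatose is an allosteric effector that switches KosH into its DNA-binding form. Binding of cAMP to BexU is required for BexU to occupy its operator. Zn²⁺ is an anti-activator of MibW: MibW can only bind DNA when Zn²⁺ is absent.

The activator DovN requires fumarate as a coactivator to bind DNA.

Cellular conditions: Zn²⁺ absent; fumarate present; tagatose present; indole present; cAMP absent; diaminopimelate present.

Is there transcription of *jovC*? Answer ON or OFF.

ON

Fumarate is present, so DovN is active.
cAMP is absent, so BexU is inactive.
Tagatose is present, so KosH is active.
Diaminopimelate is present, so YilM is inactive.
Indole is present, so GorH is inactive.
Zn²⁺ is absent, so MibW is active.
No repressor is bound and DovN and KosH and MibW are active, so *jovC* is transcribed.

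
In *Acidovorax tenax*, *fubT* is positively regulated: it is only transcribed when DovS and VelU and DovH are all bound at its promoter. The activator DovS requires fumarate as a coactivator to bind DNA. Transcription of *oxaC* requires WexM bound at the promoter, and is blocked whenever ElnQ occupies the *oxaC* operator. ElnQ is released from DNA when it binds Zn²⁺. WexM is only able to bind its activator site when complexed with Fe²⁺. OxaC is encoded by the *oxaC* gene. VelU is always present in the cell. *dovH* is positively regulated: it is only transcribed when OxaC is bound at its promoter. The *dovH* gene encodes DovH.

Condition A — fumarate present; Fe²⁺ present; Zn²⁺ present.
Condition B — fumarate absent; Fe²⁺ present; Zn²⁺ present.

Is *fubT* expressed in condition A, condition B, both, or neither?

A only

Condition A:
Fumarate is present, so DovS is active.
VelU is produced constitutively and is active.
Fe²⁺ is present, so WexM is active.
Zn²⁺ is present, so ElnQ is inactive.
No repressor is bound and WexM is active, so *oxaC* is transcribed.
So OxaC is produced and active.
No repressor is bound and OxaC is active, so *dovH* is transcribed.
So DovH is produced and active.
No repressor is bound and DovS and VelU and DovH are active, so *fubT* is transcribed.
→ *fubT* is ON in A.
Condition B:
Fumarate is absent, so DovS is inactive.
VelU is produced constitutively and is active.
Fe²⁺ is present, so WexM is active.
Zn²⁺ is present, so ElnQ is inactive.
No repressor is bound and WexM is active, so *oxaC* is transcribed.
So OxaC is produced and active.
No repressor is bound and OxaC is active, so *dovH* is transcribed.
So DovH is produced and active.
Required activator DovS is absent, so *fubT* is not transcribed.
→ *fubT* is OFF in B.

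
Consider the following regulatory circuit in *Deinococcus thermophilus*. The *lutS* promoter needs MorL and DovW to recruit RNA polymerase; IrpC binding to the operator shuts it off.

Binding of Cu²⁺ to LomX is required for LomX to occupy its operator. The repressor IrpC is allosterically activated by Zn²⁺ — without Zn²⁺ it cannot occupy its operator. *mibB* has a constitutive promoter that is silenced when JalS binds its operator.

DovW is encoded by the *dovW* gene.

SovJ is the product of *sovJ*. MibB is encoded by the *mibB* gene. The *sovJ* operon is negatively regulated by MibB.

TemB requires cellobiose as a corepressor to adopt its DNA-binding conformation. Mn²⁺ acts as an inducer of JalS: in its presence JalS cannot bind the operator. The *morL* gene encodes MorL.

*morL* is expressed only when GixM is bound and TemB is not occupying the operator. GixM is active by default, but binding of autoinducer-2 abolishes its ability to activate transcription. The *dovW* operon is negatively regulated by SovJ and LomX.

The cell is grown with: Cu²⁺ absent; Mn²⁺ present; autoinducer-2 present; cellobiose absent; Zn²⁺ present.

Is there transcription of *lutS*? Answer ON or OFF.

Zn²⁺ is present, so IrpC is active.
Cellobiose is absent, so TemB is inactive.
Autoinducer-2 is present, so GixM is inactive.
Required activator GixM is absent, so *morL* is not transcribed.
So MorL is not produced.
Mn²⁺ is present, so JalS is inactive.
With no repressor bound, *mibB* is transcribed.
So MibB is produced and active.
With repressor MibB bound, *sovJ* is not transcribed.
So SovJ is not produced.
Cu²⁺ is absent, so LomX is inactive.
With no repressor bound, *dovW* is transcribed.
So DovW is produced and active.
With repressor IrpC bound, *lutS* is not transcribed.

OFF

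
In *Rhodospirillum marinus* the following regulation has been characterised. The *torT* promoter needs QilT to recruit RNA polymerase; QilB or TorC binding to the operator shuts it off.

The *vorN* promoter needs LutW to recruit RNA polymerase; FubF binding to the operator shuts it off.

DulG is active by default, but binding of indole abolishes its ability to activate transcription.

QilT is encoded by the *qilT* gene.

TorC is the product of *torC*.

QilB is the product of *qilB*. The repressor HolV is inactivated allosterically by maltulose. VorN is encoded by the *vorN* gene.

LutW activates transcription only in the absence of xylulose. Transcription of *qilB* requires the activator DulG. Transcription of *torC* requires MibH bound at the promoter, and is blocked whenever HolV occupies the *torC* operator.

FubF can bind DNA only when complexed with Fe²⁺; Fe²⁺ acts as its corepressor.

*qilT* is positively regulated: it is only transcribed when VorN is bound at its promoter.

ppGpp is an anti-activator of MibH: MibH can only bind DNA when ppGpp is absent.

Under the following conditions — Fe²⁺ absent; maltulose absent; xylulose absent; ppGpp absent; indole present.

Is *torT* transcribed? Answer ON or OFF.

Indole is present, so DulG is inactive.
Required activator DulG is absent, so *qilB* is not transcribed.
So QilB is not produced.
Fe²⁺ is absent, so FubF is inactive.
Xylulose is absent, so LutW is active.
No repressor is bound and LutW is active, so *vorN* is transcribed.
So VorN is produced and active.
No repressor is bound and VorN is active, so *qilT* is transcribed.
So QilT is produced and active.
Maltulose is absent, so HolV is active.
ppGpp is absent, so MibH is active.
With repressor HolV bound, *torC* is not transcribed.
So TorC is not produced.
No repressor is bound and QilT is active, so *torT* is transcribed.

ON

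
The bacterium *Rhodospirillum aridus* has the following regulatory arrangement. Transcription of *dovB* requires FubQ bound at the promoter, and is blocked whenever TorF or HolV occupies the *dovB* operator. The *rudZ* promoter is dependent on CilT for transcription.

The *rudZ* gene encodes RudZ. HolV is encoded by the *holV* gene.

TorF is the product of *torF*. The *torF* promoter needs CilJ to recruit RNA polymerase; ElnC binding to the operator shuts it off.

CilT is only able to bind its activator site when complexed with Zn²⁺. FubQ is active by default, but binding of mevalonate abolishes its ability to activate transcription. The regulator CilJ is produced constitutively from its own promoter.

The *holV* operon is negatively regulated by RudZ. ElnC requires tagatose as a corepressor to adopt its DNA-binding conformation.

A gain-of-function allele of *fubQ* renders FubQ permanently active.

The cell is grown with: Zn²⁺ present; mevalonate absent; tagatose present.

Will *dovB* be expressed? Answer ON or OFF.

Tagatose is present, so ElnC is active.
CilJ is produced constitutively and is active.
With repressor ElnC bound, *torF* is not transcribed.
So TorF is not produced.
FubQ is constitutively active in this strain.
Zn²⁺ is present, so CilT is active.
No repressor is bound and CilT is active, so *rudZ* is transcribed.
So RudZ is produced and active.
With repressor RudZ bound, *holV* is not transcribed.
So HolV is not produced.
No repressor is bound and FubQ is active, so *dovB* is transcribed.

ON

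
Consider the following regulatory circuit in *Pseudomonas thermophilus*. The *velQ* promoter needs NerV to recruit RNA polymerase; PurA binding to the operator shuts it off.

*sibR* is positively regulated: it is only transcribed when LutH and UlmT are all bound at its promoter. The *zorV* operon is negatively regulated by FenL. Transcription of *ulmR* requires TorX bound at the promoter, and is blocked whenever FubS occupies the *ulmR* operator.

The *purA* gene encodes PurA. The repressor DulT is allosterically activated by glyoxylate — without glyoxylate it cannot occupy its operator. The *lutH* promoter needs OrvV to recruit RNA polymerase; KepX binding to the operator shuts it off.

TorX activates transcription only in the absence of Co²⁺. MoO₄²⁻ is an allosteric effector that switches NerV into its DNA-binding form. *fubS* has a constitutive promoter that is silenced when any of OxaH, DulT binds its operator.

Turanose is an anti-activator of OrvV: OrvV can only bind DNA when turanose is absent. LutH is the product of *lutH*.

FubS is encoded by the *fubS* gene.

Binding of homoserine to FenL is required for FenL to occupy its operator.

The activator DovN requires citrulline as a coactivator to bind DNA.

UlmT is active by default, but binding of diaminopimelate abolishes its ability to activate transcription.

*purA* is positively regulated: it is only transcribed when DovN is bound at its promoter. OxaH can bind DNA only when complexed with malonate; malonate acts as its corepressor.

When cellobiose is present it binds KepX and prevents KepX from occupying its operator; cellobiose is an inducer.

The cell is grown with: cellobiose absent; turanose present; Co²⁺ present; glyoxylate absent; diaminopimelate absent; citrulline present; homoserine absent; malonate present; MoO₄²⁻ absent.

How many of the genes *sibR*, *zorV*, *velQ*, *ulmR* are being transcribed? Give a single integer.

1

Turanose is present, so OrvV is inactive.
Cellobiose is absent, so KepX is active.
With repressor KepX bound, *lutH* is not transcribed.
So LutH is not produced.
Diaminopimelate is absent, so UlmT is active.
Required activator LutH is absent, so *sibR* is not transcribed.
→ *sibR* is OFF.
Homoserine is absent, so FenL is inactive.
With no repressor bound, *zorV* is transcribed.
→ *zorV* is ON.
MoO₄²⁻ is absent, so NerV is inactive.
Citrulline is present, so DovN is active.
No repressor is bound and DovN is active, so *purA* is transcribed.
So PurA is produced and active.
With repressor PurA bound, *velQ* is not transcribed.
→ *velQ* is OFF.
Co²⁺ is present, so TorX is inactive.
Malonate is present, so OxaH is active.
Glyoxylate is absent, so DulT is inactive.
With repressor OxaH bound, *fubS* is not transcribed.
So FubS is not produced.
Required activator TorX is absent, so *ulmR* is not transcribed.
→ *ulmR* is OFF.
1 of the 4 genes is transcribed.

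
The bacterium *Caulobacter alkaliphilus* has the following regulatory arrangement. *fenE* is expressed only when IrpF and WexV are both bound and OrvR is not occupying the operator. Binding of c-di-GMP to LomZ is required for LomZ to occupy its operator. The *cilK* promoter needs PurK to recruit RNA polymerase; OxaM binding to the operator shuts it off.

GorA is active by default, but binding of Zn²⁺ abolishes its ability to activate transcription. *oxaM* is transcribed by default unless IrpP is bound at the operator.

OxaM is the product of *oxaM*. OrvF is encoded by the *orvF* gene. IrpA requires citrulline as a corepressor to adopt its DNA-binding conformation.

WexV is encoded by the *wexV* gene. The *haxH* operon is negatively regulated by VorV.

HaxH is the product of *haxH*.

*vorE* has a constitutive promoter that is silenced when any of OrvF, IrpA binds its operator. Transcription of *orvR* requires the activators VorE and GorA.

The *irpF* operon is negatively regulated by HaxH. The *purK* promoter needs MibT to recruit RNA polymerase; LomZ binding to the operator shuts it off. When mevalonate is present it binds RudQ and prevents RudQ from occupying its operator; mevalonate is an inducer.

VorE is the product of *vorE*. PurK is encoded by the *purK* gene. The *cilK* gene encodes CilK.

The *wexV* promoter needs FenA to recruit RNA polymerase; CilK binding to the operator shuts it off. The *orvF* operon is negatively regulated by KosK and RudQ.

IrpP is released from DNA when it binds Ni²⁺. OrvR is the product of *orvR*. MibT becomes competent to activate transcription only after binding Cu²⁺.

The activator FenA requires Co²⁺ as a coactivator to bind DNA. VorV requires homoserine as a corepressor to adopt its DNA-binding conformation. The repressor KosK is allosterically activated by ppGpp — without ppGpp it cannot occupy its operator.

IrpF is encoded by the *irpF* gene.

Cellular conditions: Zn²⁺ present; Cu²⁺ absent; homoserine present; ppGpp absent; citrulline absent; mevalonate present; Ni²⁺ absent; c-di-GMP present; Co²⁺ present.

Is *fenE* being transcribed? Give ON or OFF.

Homoserine is present, so VorV is active.
With repressor VorV bound, *haxH* is not transcribed.
So HaxH is not produced.
With no repressor bound, *irpF* is transcribed.
So IrpF is produced and active.
Ni²⁺ is absent, so IrpP is active.
With repressor IrpP bound, *oxaM* is not transcribed.
So OxaM is not produced.
Cu²⁺ is absent, so MibT is inactive.
c-di-GMP is present, so LomZ is active.
With repressor LomZ bound, *purK* is not transcribed.
So PurK is not produced.
Required activator PurK is absent, so *cilK* is not transcribed.
So CilK is not produced.
Co²⁺ is present, so FenA is active.
No repressor is bound and FenA is active, so *wexV* is transcribed.
So WexV is produced and active.
ppGpp is absent, so KosK is inactive.
Mevalonate is present, so RudQ is inactive.
With no repressor bound, *orvF* is transcribed.
So OrvF is produced and active.
Citrulline is absent, so IrpA is inactive.
With repressor OrvF bound, *vorE* is not transcribed.
So VorE is not produced.
Zn²⁺ is present, so GorA is inactive.
Required activator VorE is absent, so *orvR* is not transcribed.
So OrvR is not produced.
No repressor is bound and IrpF and WexV are active, so *fenE* is transcribed.

ON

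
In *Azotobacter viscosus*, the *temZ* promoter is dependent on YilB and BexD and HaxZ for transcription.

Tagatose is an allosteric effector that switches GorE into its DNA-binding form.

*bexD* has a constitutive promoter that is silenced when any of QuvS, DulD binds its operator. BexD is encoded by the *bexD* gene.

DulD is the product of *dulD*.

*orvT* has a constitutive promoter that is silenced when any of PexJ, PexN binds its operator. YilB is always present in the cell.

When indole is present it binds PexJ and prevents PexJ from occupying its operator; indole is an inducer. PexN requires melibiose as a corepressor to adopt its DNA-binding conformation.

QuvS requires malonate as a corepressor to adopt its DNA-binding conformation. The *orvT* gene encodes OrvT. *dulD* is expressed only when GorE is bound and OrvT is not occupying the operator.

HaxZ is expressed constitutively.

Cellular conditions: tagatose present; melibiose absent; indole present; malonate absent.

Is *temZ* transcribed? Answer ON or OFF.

YilB is produced constitutively and is active.
Malonate is absent, so QuvS is inactive.
Indole is present, so PexJ is inactive.
Melibiose is absent, so PexN is inactive.
With no repressor bound, *orvT* is transcribed.
So OrvT is produced and active.
Tagatose is present, so GorE is active.
With repressor OrvT bound, *dulD* is not transcribed.
So DulD is not produced.
With no repressor bound, *bexD* is transcribed.
So BexD is produced and active.
HaxZ is produced constitutively and is active.
No repressor is bound and YilB and BexD and HaxZ are active, so *temZ* is transcribed.

ON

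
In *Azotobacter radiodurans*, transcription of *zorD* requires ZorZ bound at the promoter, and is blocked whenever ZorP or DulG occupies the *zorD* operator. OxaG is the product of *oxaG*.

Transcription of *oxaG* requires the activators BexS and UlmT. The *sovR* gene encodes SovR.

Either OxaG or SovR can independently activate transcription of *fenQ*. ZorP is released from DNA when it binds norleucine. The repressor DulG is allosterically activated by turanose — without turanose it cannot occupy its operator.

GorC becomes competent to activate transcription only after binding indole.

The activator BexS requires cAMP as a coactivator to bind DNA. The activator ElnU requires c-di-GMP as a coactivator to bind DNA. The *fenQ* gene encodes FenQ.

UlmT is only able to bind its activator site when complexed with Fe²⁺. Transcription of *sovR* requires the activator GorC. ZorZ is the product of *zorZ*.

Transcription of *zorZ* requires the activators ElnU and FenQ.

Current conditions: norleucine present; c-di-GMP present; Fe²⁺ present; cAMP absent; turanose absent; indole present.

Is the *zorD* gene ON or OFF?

ON

c-di-GMP is present, so ElnU is active.
cAMP is absent, so BexS is inactive.
Fe²⁺ is present, so UlmT is active.
Required activator BexS is absent, so *oxaG* is not transcribed.
So OxaG is not produced.
Indole is present, so GorC is active.
No repressor is bound and GorC is active, so *sovR* is transcribed.
So SovR is produced and active.
Activator SovR is present, so *fenQ* is transcribed.
So FenQ is produced and active.
No repressor is bound and ElnU and FenQ are active, so *zorZ* is transcribed.
So ZorZ is produced and active.
Norleucine is present, so ZorP is inactive.
Turanose is absent, so DulG is inactive.
No repressor is bound and ZorZ is active, so *zorD* is transcribed.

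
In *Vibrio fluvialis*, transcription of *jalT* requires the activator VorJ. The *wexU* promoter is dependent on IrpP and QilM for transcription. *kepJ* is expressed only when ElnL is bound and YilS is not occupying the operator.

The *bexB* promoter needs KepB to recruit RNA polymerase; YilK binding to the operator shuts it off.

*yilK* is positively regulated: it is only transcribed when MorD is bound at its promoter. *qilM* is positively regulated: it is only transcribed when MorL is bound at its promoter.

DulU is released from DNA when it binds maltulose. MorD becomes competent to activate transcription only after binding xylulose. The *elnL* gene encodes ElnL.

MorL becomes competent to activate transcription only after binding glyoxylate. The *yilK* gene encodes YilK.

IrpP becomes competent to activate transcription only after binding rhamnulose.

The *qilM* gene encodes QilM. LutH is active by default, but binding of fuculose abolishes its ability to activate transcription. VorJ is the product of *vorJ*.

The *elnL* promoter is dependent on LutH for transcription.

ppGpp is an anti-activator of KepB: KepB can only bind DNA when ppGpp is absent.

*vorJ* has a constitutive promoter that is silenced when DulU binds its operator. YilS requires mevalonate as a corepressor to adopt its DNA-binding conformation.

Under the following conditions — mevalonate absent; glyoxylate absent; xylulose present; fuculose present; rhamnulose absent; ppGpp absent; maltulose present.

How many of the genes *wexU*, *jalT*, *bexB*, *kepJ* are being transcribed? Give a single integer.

1

Rhamnulose is absent, so IrpP is inactive.
Glyoxylate is absent, so MorL is inactive.
Required activator MorL is absent, so *qilM* is not transcribed.
So QilM is not produced.
Required activator IrpP is absent, so *wexU* is not transcribed.
→ *wexU* is OFF.
Maltulose is present, so DulU is inactive.
With no repressor bound, *vorJ* is transcribed.
So VorJ is produced and active.
No repressor is bound and VorJ is active, so *jalT* is transcribed.
→ *jalT* is ON.
Xylulose is present, so MorD is active.
No repressor is bound and MorD is active, so *yilK* is transcribed.
So YilK is produced and active.
ppGpp is absent, so KepB is active.
With repressor YilK bound, *bexB* is not transcribed.
→ *bexB* is OFF.
Mevalonate is absent, so YilS is inactive.
Fuculose is present, so LutH is inactive.
Required activator LutH is absent, so *elnL* is not transcribed.
So ElnL is not produced.
Required activator ElnL is absent, so *kepJ* is not transcribed.
→ *kepJ* is OFF.
1 of the 4 genes is transcribed.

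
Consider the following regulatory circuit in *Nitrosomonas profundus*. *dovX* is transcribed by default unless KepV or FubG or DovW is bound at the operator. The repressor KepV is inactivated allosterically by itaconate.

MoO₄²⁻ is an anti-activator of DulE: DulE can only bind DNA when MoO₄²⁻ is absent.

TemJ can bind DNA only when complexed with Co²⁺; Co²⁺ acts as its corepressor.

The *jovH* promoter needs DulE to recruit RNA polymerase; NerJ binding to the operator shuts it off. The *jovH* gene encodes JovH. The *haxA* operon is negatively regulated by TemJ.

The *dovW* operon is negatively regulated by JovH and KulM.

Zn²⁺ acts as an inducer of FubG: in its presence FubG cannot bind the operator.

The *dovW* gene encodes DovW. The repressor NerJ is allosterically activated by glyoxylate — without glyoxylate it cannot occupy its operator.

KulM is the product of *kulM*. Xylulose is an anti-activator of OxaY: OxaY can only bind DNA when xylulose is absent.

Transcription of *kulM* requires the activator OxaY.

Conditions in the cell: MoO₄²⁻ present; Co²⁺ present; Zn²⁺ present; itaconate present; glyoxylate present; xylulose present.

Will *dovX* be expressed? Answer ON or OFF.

Itaconate is present, so KepV is inactive.
Zn²⁺ is present, so FubG is inactive.
MoO₄²⁻ is present, so DulE is inactive.
Glyoxylate is present, so NerJ is active.
With repressor NerJ bound, *jovH* is not transcribed.
So JovH is not produced.
Xylulose is present, so OxaY is inactive.
Required activator OxaY is absent, so *kulM* is not transcribed.
So KulM is not produced.
With no repressor bound, *dovW* is transcribed.
So DovW is produced and active.
With repressor DovW bound, *dovX* is not transcribed.

OFF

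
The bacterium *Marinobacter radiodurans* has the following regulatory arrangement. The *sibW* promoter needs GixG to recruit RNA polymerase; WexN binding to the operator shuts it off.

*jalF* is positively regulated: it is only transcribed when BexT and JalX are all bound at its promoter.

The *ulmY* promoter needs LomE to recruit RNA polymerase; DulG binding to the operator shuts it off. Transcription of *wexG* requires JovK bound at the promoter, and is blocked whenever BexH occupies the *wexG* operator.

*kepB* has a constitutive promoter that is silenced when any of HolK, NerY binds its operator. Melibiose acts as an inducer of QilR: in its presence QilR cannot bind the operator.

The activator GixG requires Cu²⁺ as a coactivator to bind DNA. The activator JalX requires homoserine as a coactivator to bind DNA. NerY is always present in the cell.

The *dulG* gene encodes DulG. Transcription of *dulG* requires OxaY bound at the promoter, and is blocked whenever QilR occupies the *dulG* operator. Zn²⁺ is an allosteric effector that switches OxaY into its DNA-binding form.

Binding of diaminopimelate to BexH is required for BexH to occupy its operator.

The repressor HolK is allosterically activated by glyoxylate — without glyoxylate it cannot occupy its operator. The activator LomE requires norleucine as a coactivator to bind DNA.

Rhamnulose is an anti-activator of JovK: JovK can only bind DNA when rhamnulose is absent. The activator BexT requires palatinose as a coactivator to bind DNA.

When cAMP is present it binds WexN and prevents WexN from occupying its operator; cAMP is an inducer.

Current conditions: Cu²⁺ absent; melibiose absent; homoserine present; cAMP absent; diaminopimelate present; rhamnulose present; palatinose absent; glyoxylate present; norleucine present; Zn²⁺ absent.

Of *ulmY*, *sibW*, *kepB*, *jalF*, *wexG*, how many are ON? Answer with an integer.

1

Zn²⁺ is absent, so OxaY is inactive.
Melibiose is absent, so QilR is active.
With repressor QilR bound, *dulG* is not transcribed.
So DulG is not produced.
Norleucine is present, so LomE is active.
No repressor is bound and LomE is active, so *ulmY* is transcribed.
→ *ulmY* is ON.
cAMP is absent, so WexN is active.
Cu²⁺ is absent, so GixG is inactive.
With repressor WexN bound, *sibW* is not transcribed.
→ *sibW* is OFF.
Glyoxylate is present, so HolK is active.
NerY is produced constitutively and is active.
With repressor HolK bound, *kepB* is not transcribed.
→ *kepB* is OFF.
Palatinose is absent, so BexT is inactive.
Homoserine is present, so JalX is active.
Required activator BexT is absent, so *jalF* is not transcribed.
→ *jalF* is OFF.
Rhamnulose is present, so JovK is inactive.
Diaminopimelate is present, so BexH is active.
With repressor BexH bound, *wexG* is not transcribed.
→ *wexG* is OFF.
1 of the 5 genes is transcribed.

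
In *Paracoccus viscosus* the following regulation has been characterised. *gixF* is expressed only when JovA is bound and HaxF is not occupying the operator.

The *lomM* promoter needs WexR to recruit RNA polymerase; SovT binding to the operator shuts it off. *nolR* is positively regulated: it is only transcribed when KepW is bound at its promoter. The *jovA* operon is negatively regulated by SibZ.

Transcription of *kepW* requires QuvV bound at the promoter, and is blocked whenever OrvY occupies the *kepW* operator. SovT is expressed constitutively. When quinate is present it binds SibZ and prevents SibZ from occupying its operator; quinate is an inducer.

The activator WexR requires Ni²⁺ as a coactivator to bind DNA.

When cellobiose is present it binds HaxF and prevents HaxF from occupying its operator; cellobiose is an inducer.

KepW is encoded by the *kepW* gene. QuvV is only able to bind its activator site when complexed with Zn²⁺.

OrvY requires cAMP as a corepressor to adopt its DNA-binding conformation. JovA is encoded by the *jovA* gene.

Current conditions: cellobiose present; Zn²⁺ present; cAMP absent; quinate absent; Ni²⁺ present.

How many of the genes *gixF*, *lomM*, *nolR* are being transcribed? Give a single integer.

Quinate is absent, so SibZ is active.
With repressor SibZ bound, *jovA* is not transcribed.
So JovA is not produced.
Cellobiose is present, so HaxF is inactive.
Required activator JovA is absent, so *gixF* is not transcribed.
→ *gixF* is OFF.
Ni²⁺ is present, so WexR is active.
SovT is produced constitutively and is active.
With repressor SovT bound, *lomM* is not transcribed.
→ *lomM* is OFF.
cAMP is absent, so OrvY is inactive.
Zn²⁺ is present, so QuvV is active.
No repressor is bound and QuvV is active, so *kepW* is transcribed.
So KepW is produced and active.
No repressor is bound and KepW is active, so *nolR* is transcribed.
→ *nolR* is ON.
1 of the 3 genes is transcribed.

1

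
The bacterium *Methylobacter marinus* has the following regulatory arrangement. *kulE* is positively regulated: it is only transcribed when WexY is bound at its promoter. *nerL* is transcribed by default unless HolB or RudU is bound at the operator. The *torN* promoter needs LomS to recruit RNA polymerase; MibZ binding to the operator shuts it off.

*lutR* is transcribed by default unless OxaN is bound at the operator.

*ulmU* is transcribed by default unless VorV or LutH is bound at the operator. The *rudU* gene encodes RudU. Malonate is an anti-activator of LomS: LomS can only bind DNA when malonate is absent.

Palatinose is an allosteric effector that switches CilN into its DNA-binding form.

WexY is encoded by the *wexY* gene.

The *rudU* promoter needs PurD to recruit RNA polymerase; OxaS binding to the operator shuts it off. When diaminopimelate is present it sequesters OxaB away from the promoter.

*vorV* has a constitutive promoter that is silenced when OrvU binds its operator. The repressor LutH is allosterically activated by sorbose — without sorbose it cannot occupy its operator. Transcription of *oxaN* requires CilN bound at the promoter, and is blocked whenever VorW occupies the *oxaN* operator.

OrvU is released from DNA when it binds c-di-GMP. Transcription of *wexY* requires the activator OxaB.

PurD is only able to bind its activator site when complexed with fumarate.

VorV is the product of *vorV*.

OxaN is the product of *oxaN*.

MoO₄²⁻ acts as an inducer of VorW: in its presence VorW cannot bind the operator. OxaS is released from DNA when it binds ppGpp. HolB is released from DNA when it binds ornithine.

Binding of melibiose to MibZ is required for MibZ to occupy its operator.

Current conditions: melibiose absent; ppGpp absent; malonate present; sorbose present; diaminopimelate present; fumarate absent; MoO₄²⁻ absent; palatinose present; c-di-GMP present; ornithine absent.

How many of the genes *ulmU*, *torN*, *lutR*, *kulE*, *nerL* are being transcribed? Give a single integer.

c-di-GMP is present, so OrvU is inactive.
With no repressor bound, *vorV* is transcribed.
So VorV is produced and active.
Sorbose is present, so LutH is active.
With repressor VorV bound, *ulmU* is not transcribed.
→ *ulmU* is OFF.
Malonate is present, so LomS is inactive.
Melibiose is absent, so MibZ is inactive.
Required activator LomS is absent, so *torN* is not transcribed.
→ *torN* is OFF.
MoO₄²⁻ is absent, so VorW is active.
Palatinose is present, so CilN is active.
With repressor VorW bound, *oxaN* is not transcribed.
So OxaN is not produced.
With no repressor bound, *lutR* is transcribed.
→ *lutR* is ON.
Diaminopimelate is present, so OxaB is inactive.
Required activator OxaB is absent, so *wexY* is not transcribed.
So WexY is not produced.
Required activator WexY is absent, so *kulE* is not transcribed.
→ *kulE* is OFF.
Ornithine is absent, so HolB is active.
ppGpp is absent, so OxaS is active.
Fumarate is absent, so PurD is inactive.
With repressor OxaS bound, *rudU* is not transcribed.
So RudU is not produced.
With repressor HolB bound, *nerL* is not transcribed.
→ *nerL* is OFF.
1 of the 5 genes is transcribed.

1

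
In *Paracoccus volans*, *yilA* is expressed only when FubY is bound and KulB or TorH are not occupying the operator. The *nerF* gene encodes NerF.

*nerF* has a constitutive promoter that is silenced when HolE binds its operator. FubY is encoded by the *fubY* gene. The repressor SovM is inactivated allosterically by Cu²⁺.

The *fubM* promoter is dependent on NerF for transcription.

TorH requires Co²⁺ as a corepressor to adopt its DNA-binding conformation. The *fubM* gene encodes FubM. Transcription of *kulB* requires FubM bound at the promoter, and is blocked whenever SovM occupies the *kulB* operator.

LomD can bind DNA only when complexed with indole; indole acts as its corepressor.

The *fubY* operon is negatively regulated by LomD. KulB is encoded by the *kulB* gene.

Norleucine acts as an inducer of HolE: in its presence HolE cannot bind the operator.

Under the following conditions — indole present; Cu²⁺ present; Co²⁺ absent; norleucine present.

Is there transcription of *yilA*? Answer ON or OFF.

OFF

Cu²⁺ is present, so SovM is inactive.
Norleucine is present, so HolE is inactive.
With no repressor bound, *nerF* is transcribed.
So NerF is produced and active.
No repressor is bound and NerF is active, so *fubM* is transcribed.
So FubM is produced and active.
No repressor is bound and FubM is active, so *kulB* is transcribed.
So KulB is produced and active.
Co²⁺ is absent, so TorH is inactive.
Indole is present, so LomD is active.
With repressor LomD bound, *fubY* is not transcribed.
So FubY is not produced.
With repressor KulB bound, *yilA* is not transcribed.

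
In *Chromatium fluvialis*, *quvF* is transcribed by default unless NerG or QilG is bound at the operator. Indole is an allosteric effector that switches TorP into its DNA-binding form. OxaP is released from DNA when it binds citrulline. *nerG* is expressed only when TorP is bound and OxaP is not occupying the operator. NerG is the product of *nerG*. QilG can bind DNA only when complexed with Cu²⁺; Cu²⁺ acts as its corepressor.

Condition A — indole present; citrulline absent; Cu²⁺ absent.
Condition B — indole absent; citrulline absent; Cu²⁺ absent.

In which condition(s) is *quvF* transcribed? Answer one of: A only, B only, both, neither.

both

Condition A:
Indole is present, so TorP is active.
Citrulline is absent, so OxaP is active.
With repressor OxaP bound, *nerG* is not transcribed.
So NerG is not produced.
Cu²⁺ is absent, so QilG is inactive.
With no repressor bound, *quvF* is transcribed.
→ *quvF* is ON in A.
Condition B:
Indole is absent, so TorP is inactive.
Citrulline is absent, so OxaP is active.
With repressor OxaP bound, *nerG* is not transcribed.
So NerG is not produced.
Cu²⁺ is absent, so QilG is inactive.
With no repressor bound, *quvF* is transcribed.
→ *quvF* is ON in B.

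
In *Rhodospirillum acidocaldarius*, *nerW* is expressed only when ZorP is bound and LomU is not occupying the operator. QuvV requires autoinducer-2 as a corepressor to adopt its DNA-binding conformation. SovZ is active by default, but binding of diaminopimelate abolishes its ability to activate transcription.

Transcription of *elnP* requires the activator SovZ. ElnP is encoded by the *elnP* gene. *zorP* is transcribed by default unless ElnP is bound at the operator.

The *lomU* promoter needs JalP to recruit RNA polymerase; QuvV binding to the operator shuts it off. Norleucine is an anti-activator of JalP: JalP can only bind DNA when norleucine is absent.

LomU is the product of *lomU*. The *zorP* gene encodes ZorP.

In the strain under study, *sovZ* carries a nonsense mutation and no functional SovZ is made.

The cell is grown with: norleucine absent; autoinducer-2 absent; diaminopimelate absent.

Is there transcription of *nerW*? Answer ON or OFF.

Norleucine is absent, so JalP is active.
Autoinducer-2 is absent, so QuvV is inactive.
No repressor is bound and JalP is active, so *lomU* is transcribed.
So LomU is produced and active.
SovZ is non-functional in this strain, so it has no effect.
Required activator SovZ is absent, so *elnP* is not transcribed.
So ElnP is not produced.
With no repressor bound, *zorP* is transcribed.
So ZorP is produced and active.
With repressor LomU bound, *nerW* is not transcribed.

OFF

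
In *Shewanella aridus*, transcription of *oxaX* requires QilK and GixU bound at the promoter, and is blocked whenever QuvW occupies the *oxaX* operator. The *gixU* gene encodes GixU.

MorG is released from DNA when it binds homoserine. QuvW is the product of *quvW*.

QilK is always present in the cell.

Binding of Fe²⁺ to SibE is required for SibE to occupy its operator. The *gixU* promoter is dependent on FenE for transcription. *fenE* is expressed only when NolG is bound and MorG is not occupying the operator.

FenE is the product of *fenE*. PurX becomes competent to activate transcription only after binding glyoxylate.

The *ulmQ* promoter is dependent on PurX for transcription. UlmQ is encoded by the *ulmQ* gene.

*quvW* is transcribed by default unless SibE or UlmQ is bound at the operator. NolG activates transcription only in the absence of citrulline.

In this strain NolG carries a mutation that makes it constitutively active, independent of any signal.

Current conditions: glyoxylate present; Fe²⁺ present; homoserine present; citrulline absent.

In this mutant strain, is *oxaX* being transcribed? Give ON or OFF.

QilK is produced constitutively and is active.
NolG is constitutively active in this strain.
Homoserine is present, so MorG is inactive.
No repressor is bound and NolG is active, so *fenE* is transcribed.
So FenE is produced and active.
No repressor is bound and FenE is active, so *gixU* is transcribed.
So GixU is produced and active.
Fe²⁺ is present, so SibE is active.
Glyoxylate is present, so PurX is active.
No repressor is bound and PurX is active, so *ulmQ* is transcribed.
So UlmQ is produced and active.
With repressor SibE bound, *quvW* is not transcribed.
So QuvW is not produced.
No repressor is bound and QilK and GixU are active, so *oxaX* is transcribed.

ON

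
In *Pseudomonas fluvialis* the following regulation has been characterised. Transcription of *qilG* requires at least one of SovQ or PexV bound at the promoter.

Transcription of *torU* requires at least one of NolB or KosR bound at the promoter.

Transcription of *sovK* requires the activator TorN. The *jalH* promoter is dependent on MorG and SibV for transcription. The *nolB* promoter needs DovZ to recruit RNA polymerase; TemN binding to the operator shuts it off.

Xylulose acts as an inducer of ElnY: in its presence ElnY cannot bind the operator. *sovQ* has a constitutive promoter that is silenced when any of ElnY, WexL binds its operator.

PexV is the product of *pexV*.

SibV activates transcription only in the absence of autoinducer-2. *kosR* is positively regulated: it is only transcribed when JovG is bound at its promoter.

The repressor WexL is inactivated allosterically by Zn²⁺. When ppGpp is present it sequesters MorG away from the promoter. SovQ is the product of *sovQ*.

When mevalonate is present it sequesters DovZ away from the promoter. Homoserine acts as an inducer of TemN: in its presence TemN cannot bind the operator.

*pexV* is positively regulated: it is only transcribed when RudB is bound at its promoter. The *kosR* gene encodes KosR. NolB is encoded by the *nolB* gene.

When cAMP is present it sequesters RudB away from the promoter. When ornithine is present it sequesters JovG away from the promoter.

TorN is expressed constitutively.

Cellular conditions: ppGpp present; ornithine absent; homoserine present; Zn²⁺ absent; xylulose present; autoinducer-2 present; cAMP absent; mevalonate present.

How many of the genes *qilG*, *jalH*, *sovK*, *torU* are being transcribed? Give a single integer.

3

Xylulose is present, so ElnY is inactive.
Zn²⁺ is absent, so WexL is active.
With repressor WexL bound, *sovQ* is not transcribed.
So SovQ is not produced.
cAMP is absent, so RudB is active.
No repressor is bound and RudB is active, so *pexV* is transcribed.
So PexV is produced and active.
Activator PexV is present, so *qilG* is transcribed.
→ *qilG* is ON.
ppGpp is present, so MorG is inactive.
Autoinducer-2 is present, so SibV is inactive.
Required activator MorG is absent, so *jalH* is not transcribed.
→ *jalH* is OFF.
TorN is produced constitutively and is active.
No repressor is bound and TorN is active, so *sovK* is transcribed.
→ *sovK* is ON.
Homoserine is present, so TemN is inactive.
Mevalonate is present, so DovZ is inactive.
Required activator DovZ is absent, so *nolB* is not transcribed.
So NolB is not produced.
Ornithine is absent, so JovG is active.
No repressor is bound and JovG is active, so *kosR* is transcribed.
So KosR is produced and active.
Activator KosR is present, so *torU* is transcribed.
→ *torU* is ON.
3 of the 4 genes are transcribed.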